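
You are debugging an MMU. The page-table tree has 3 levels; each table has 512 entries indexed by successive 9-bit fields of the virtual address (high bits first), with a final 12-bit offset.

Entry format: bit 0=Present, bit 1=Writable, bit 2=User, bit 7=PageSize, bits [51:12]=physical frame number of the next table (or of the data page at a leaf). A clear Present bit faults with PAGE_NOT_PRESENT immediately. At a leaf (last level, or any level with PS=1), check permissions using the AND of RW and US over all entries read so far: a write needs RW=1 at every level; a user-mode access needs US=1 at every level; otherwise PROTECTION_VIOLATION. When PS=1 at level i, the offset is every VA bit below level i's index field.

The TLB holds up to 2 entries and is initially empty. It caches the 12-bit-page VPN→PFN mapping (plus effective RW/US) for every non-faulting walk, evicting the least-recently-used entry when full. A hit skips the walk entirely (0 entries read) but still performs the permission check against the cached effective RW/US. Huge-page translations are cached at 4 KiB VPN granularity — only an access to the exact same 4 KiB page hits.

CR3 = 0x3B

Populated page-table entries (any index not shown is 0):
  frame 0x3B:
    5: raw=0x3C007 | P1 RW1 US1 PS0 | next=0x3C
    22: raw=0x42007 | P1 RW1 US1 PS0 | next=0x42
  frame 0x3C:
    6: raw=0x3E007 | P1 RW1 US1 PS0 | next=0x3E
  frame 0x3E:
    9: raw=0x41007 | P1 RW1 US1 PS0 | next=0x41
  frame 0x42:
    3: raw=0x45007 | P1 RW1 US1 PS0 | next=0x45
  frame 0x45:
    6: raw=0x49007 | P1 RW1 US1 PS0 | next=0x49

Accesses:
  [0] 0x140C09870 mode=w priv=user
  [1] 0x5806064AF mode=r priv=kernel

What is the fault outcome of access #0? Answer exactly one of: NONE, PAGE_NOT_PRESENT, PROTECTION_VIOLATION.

Walk each access:
#0 VA=0x140C09870 (w,user):
  L0 @0x3B[5] → 0x3C007  P=1,RW=1,US=1,PS=0
  L1 @0x3C[6] → 0x3E007  P=1,RW=1,US=1,PS=0
  L2 @0x3E[9] → 0x41007  P=1,RW=1,US=1,PS=0
  ⇒ phys 0x41870  [3 reads]
#1 VA=0x5806064AF (r,kernel):
  L0 @0x3B[22] → 0x42007  P=1,RW=1,US=1,PS=0
  L1 @0x42[3] → 0x45007  P=1,RW=1,US=1,PS=0
  L2 @0x45[6] → 0x49007  P=1,RW=1,US=1,PS=0
  ⇒ phys 0x494AF  [3 reads]

Access #0 fault: NONE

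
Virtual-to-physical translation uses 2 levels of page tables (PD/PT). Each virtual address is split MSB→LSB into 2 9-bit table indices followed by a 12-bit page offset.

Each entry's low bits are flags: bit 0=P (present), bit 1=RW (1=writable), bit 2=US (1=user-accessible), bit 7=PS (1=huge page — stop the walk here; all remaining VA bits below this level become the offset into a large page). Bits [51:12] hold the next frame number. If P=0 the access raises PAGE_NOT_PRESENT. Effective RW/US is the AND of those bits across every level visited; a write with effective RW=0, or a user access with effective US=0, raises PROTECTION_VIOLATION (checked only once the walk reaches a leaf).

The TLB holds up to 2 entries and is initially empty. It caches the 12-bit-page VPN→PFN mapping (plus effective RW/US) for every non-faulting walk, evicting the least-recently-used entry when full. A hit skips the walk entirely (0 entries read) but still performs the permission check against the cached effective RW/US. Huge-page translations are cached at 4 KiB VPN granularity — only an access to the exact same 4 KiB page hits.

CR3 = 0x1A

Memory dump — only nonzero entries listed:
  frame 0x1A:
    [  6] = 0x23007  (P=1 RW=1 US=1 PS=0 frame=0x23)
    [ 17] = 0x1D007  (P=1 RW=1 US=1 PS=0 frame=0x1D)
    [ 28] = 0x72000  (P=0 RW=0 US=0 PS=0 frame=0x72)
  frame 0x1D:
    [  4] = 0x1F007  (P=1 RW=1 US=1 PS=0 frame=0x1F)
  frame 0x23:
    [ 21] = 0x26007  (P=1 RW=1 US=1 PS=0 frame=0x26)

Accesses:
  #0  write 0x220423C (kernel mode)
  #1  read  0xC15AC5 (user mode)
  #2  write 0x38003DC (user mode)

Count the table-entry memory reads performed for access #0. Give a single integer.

Walk each access:
#0 VA=0x220423C (w,kernel):
  lvl0: tbl 0x1A, slot 17 ⇒ 0x1D007 (P1/RW1/US1/PS0)
  lvl1: tbl 0x1D, slot 4 ⇒ 0x1F007 (P1/RW1/US1/PS0)
  ✓ 0x1F23C  — 2 lookups
#1 VA=0xC15AC5 (r,user):
  lvl0: tbl 0x1A, slot 6 ⇒ 0x23007 (P1/RW1/US1/PS0)
  lvl1: tbl 0x23, slot 21 ⇒ 0x26007 (P1/RW1/US1/PS0)
  ✓ 0x26AC5  — 2 lookups
#2 VA=0x38003DC (w,user):
  lvl0: tbl 0x1A, slot 28 ⇒ 0x72000 (P0/RW0/US0/PS0)
  ⇒ fault: PAGE_NOT_PRESENT  — 1 lookups

Entries read for #0: 2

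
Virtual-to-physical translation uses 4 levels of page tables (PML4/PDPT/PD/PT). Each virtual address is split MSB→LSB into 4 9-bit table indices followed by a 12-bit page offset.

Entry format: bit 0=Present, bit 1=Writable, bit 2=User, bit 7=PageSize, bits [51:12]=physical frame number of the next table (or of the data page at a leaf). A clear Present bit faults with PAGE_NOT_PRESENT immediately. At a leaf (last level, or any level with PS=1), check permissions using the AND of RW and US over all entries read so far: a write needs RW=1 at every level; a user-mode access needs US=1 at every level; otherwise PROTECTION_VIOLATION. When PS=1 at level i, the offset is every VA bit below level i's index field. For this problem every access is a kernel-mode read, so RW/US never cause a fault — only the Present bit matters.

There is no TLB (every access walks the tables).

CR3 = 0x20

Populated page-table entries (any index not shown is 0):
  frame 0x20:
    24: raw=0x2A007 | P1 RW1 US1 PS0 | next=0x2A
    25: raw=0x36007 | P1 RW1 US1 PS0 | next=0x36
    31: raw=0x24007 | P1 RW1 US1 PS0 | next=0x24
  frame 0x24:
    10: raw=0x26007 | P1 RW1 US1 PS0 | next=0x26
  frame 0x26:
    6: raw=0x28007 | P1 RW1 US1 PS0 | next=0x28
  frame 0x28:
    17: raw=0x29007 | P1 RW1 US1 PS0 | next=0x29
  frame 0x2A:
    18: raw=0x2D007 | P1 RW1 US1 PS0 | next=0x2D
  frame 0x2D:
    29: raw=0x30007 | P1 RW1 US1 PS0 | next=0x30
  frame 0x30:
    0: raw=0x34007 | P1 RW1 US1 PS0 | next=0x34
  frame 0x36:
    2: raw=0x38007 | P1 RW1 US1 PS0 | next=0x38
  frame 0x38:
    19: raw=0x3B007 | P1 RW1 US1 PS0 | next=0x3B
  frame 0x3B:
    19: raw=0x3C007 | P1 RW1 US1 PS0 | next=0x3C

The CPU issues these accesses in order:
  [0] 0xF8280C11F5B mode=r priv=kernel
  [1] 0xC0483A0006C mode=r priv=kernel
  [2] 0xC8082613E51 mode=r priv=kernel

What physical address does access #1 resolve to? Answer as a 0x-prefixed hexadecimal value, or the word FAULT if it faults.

Walk each access:
#0 VA=0xF8280C11F5B (r,kernel):
  [0] read 0x20 idx=31: raw=0x24007 flags P=1 W=1 U=1 S=0
  [1] read 0x24 idx=10: raw=0x26007 flags P=1 W=1 U=1 S=0
  [2] read 0x26 idx=6: raw=0x28007 flags P=1 W=1 U=1 S=0
  [3] read 0x28 idx=17: raw=0x29007 flags P=1 W=1 U=1 S=0
  ✓ 0x29F5B  — 4 lookups
#1 VA=0xC0483A0006C (r,kernel):
  [0] read 0x20 idx=24: raw=0x2A007 flags P=1 W=1 U=1 S=0
  [1] read 0x2A idx=18: raw=0x2D007 flags P=1 W=1 U=1 S=0
  [2] read 0x2D idx=29: raw=0x30007 flags P=1 W=1 U=1 S=0
  [3] read 0x30 idx=0: raw=0x34007 flags P=1 W=1 U=1 S=0
  ✓ 0x3406C  — 4 lookups
#2 VA=0xC8082613E51 (r,kernel):
  [0] read 0x20 idx=25: raw=0x36007 flags P=1 W=1 U=1 S=0
  [1] read 0x36 idx=2: raw=0x38007 flags P=1 W=1 U=1 S=0
  [2] read 0x38 idx=19: raw=0x3B007 flags P=1 W=1 U=1 S=0
  [3] read 0x3B idx=19: raw=0x3C007 flags P=1 W=1 U=1 S=0
  ✓ 0x3CE51  — 4 lookups

Access #1 PA: 0x3406C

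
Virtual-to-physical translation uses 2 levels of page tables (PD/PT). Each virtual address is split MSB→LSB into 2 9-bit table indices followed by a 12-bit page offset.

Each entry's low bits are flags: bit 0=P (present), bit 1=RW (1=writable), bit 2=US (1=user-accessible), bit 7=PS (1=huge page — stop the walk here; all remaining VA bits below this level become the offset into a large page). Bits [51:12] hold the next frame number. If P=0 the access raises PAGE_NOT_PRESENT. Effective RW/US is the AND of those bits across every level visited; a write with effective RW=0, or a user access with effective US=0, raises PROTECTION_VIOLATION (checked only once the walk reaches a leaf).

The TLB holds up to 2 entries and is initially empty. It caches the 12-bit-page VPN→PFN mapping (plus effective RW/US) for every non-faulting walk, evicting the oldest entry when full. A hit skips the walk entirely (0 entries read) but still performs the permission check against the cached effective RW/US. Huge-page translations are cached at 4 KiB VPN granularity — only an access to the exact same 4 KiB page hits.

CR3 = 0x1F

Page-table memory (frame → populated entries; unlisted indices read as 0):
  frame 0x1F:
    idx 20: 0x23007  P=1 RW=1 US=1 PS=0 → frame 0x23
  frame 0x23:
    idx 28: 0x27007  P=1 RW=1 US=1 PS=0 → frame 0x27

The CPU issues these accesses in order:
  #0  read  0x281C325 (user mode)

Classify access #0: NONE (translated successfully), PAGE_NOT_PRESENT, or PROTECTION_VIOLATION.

Per-access translation:
#0 VA=0x281C325 (r,user):
  lvl0: tbl 0x1F, slot 20 ⇒ 0x23007 (P1/RW1/US1/PS0)
  lvl1: tbl 0x23, slot 28 ⇒ 0x27007 (P1/RW1/US1/PS0)
  ✓ 0x27325  — 2 lookups

Access #0 fault: NONE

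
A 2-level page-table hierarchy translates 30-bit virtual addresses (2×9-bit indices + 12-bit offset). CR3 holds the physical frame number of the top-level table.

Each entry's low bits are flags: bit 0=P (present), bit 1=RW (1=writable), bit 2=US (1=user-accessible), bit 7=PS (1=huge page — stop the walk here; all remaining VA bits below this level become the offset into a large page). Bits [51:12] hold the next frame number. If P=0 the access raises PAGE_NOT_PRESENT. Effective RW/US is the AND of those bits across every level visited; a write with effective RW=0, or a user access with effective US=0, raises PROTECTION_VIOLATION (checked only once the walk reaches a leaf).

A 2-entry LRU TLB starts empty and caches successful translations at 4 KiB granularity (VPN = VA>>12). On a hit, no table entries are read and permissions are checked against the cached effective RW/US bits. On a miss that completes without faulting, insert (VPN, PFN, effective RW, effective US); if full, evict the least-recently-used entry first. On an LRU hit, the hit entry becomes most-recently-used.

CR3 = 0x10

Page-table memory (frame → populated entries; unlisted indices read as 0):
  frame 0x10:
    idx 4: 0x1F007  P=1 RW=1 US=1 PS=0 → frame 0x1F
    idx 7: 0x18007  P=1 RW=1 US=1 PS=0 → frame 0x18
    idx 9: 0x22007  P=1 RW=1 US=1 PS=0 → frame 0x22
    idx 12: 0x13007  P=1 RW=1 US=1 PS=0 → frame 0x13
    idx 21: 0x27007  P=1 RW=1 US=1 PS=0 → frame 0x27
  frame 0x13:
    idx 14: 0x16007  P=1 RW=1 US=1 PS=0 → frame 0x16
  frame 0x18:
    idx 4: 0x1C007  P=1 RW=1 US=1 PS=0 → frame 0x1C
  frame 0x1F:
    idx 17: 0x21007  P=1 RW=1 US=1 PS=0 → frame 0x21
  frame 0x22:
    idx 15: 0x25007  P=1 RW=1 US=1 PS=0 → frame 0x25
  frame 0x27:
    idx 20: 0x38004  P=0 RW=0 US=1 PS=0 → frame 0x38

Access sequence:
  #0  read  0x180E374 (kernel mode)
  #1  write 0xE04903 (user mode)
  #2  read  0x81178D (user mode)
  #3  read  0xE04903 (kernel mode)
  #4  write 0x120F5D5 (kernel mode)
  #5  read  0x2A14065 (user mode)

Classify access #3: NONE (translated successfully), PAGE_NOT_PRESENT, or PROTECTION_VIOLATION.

Walk each access:
#0 VA=0x180E374 (r,kernel):
  L0 @0x10[12] → 0x13007  P=1,RW=1,US=1,PS=0
  L1 @0x13[14] → 0x16007  P=1,RW=1,US=1,PS=0
  → PA=0x16374  (2 entries read)
#1 VA=0xE04903 (w,user):
  L0 @0x10[7] → 0x18007  P=1,RW=1,US=1,PS=0
  L1 @0x18[4] → 0x1C007  P=1,RW=1,US=1,PS=0
  → PA=0x1C903  (2 entries read)
#2 VA=0x81178D (r,user):
  L0 @0x10[4] → 0x1F007  P=1,RW=1,US=1,PS=0
  L1 @0x1F[17] → 0x21007  P=1,RW=1,US=1,PS=0
  → PA=0x2178D  (2 entries read)
#3 VA=0xE04903 (r,kernel):
  TLB hit vpn=0xE04 → PA=0x1C903
#4 VA=0x120F5D5 (w,kernel):
  L0 @0x10[9] → 0x22007  P=1,RW=1,US=1,PS=0
  L1 @0x22[15] → 0x25007  P=1,RW=1,US=1,PS=0
  → PA=0x255D5  (2 entries read)
#5 VA=0x2A14065 (r,user):
  L0 @0x10[21] → 0x27007  P=1,RW=1,US=1,PS=0
  L1 @0x27[20] → 0x38004  P=0,RW=0,US=1,PS=0
  ⇒ fault: PAGE_NOT_PRESENT  — 2 lookups

Access #3 fault: NONE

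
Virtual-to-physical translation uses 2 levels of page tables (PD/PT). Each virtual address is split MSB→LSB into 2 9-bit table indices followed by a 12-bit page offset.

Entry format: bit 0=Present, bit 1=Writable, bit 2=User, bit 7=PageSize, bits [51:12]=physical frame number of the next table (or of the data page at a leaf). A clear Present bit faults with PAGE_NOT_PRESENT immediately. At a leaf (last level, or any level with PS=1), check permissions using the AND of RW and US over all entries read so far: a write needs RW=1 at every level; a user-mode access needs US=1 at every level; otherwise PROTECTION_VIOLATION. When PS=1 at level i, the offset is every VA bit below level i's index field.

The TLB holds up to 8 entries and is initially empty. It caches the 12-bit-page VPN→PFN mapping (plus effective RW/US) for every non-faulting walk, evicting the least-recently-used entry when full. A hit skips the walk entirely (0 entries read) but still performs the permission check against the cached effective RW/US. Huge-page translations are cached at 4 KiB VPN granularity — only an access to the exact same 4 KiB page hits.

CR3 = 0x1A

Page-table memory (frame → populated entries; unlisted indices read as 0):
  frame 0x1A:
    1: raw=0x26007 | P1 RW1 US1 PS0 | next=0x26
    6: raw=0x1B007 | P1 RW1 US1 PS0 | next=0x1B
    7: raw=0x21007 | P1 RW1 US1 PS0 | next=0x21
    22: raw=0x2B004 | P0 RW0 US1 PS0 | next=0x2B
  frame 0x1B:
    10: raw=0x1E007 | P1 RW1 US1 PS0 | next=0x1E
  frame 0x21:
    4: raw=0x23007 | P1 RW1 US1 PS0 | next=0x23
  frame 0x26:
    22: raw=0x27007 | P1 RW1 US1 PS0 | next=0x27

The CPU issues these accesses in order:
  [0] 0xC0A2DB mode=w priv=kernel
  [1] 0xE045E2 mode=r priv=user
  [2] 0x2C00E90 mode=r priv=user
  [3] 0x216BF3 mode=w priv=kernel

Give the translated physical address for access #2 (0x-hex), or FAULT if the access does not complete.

Trace:
#0 VA=0xC0A2DB (w,kernel):
  L0: frame=0x1A idx=6 entry=0x1B007 [P=1 RW=1 US=1 PS=0]
  L1: frame=0x1B idx=10 entry=0x1E007 [P=1 RW=1 US=1 PS=0]
  ⇒ phys 0x1E2DB  [2 reads]
#1 VA=0xE045E2 (r,user):
  L0: frame=0x1A idx=7 entry=0x21007 [P=1 RW=1 US=1 PS=0]
  L1: frame=0x21 idx=4 entry=0x23007 [P=1 RW=1 US=1 PS=0]
  ⇒ phys 0x235E2  [2 reads]
#2 VA=0x2C00E90 (r,user):
  L0: frame=0x1A idx=22 entry=0x2B004 [P=0 RW=0 US=1 PS=0]
  ✗ PAGE_NOT_PRESENT  [1 reads]
#3 VA=0x216BF3 (w,kernel):
  L0: frame=0x1A idx=1 entry=0x26007 [P=1 RW=1 US=1 PS=0]
  L1: frame=0x26 idx=22 entry=0x27007 [P=1 RW=1 US=1 PS=0]
  ⇒ phys 0x27BF3  [2 reads]

Access #2 PA: FAULT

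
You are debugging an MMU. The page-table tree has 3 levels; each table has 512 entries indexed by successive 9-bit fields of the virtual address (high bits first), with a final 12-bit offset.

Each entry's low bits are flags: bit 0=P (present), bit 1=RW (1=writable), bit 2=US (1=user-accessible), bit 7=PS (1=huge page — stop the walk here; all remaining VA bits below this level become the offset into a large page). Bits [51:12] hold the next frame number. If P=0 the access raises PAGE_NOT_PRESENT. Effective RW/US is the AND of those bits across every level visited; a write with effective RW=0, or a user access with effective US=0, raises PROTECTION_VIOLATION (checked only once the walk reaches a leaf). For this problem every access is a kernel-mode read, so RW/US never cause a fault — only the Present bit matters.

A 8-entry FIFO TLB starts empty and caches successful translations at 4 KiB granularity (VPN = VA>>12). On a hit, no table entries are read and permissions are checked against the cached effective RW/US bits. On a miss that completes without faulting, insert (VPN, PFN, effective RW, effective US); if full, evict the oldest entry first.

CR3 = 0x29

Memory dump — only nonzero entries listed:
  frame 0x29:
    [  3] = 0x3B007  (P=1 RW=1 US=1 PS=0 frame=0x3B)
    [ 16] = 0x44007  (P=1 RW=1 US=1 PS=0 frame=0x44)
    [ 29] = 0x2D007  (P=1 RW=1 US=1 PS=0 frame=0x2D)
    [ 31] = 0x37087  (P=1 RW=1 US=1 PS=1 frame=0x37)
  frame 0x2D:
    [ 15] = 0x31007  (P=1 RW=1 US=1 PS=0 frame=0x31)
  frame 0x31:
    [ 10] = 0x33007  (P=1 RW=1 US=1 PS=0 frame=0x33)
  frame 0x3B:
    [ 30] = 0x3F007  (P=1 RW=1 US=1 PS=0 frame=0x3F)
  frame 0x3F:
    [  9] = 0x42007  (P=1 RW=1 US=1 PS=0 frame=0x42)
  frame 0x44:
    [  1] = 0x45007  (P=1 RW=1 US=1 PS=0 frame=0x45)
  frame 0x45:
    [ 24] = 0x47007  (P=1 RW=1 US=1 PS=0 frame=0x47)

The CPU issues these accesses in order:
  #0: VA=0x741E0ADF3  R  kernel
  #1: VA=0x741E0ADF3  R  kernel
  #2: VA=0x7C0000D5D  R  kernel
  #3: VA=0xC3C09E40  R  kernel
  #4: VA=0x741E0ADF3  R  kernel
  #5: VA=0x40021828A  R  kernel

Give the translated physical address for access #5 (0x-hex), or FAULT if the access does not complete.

Trace:
#0 VA=0x741E0ADF3 (r,kernel):
  [0] read 0x29 idx=29: raw=0x2D007 flags P=1 W=1 U=1 S=0
  [1] read 0x2D idx=15: raw=0x31007 flags P=1 W=1 U=1 S=0
  [2] read 0x31 idx=10: raw=0x33007 flags P=1 W=1 U=1 S=0
  ✓ 0x33DF3  — 3 lookups
#1 VA=0x741E0ADF3 (r,kernel):
  TLB hit vpn=0x741E0A → PA=0x33DF3
#2 VA=0x7C0000D5D (r,kernel):
  [0] read 0x29 idx=31: raw=0x37087 flags P=1 W=1 U=1 S=1
  ✓ 0x37D5D (huge @L0)  — 1 lookups
#3 VA=0xC3C09E40 (r,kernel):
  [0] read 0x29 idx=3: raw=0x3B007 flags P=1 W=1 U=1 S=0
  [1] read 0x3B idx=30: raw=0x3F007 flags P=1 W=1 U=1 S=0
  [2] read 0x3F idx=9: raw=0x42007 flags P=1 W=1 U=1 S=0
  ✓ 0x42E40  — 3 lookups
#4 VA=0x741E0ADF3 (r,kernel):
  TLB hit vpn=0x741E0A → PA=0x33DF3
#5 VA=0x40021828A (r,kernel):
  [0] read 0x29 idx=16: raw=0x44007 flags P=1 W=1 U=1 S=0
  [1] read 0x44 idx=1: raw=0x45007 flags P=1 W=1 U=1 S=0
  [2] read 0x45 idx=24: raw=0x47007 flags P=1 W=1 U=1 S=0
  ✓ 0x4728A  — 3 lookups

Access #5 PA: 0x4728A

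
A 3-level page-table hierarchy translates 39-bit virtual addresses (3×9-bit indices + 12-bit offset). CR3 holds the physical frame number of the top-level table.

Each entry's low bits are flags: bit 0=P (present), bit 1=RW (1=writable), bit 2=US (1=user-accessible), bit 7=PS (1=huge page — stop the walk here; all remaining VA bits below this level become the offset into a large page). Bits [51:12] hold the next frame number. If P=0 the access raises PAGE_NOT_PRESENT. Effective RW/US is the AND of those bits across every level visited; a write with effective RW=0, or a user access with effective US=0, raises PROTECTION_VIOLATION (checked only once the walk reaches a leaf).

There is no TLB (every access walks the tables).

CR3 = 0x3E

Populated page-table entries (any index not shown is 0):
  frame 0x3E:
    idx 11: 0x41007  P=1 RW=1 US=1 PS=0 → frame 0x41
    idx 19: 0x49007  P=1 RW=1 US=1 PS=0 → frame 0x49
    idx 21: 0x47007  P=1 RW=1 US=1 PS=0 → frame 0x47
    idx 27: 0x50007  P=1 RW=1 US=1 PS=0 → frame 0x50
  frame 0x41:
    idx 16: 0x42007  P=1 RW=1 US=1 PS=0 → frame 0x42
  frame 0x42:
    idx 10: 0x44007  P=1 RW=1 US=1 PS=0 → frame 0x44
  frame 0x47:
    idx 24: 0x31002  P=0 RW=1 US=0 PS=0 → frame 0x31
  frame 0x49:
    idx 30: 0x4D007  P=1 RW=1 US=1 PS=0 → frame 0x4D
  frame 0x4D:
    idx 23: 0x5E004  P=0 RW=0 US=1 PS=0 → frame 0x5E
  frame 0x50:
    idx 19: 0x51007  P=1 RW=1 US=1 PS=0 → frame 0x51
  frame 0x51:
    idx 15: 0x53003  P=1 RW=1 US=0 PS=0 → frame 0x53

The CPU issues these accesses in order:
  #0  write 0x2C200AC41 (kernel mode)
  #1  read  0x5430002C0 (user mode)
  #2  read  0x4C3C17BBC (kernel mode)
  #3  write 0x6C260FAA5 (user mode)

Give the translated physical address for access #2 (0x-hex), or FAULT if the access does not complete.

Walk each access:
#0 VA=0x2C200AC41 (w,kernel):
  lvl0: tbl 0x3E, slot 11 ⇒ 0x41007 (P1/RW1/US1/PS0)
  lvl1: tbl 0x41, slot 16 ⇒ 0x42007 (P1/RW1/US1/PS0)
  lvl2: tbl 0x42, slot 10 ⇒ 0x44007 (P1/RW1/US1/PS0)
  ⇒ phys 0x44C41  [3 reads]
#1 VA=0x5430002C0 (r,user):
  lvl0: tbl 0x3E, slot 21 ⇒ 0x47007 (P1/RW1/US1/PS0)
  lvl1: tbl 0x47, slot 24 ⇒ 0x31002 (P0/RW1/US0/PS0)
  → PAGE_NOT_PRESENT  (2 entries read)
#2 VA=0x4C3C17BBC (r,kernel):
  lvl0: tbl 0x3E, slot 19 ⇒ 0x49007 (P1/RW1/US1/PS0)
  lvl1: tbl 0x49, slot 30 ⇒ 0x4D007 (P1/RW1/US1/PS0)
  lvl2: tbl 0x4D, slot 23 ⇒ 0x5E004 (P0/RW0/US1/PS0)
  → PAGE_NOT_PRESENT  (3 entries read)
#3 VA=0x6C260FAA5 (w,user):
  lvl0: tbl 0x3E, slot 27 ⇒ 0x50007 (P1/RW1/US1/PS0)
  lvl1: tbl 0x50, slot 19 ⇒ 0x51007 (P1/RW1/US1/PS0)
  lvl2: tbl 0x51, slot 15 ⇒ 0x53003 (P1/RW1/US0/PS0)
  → PROTECTION_VIOLATION  (3 entries read)

Access #2 PA: FAULT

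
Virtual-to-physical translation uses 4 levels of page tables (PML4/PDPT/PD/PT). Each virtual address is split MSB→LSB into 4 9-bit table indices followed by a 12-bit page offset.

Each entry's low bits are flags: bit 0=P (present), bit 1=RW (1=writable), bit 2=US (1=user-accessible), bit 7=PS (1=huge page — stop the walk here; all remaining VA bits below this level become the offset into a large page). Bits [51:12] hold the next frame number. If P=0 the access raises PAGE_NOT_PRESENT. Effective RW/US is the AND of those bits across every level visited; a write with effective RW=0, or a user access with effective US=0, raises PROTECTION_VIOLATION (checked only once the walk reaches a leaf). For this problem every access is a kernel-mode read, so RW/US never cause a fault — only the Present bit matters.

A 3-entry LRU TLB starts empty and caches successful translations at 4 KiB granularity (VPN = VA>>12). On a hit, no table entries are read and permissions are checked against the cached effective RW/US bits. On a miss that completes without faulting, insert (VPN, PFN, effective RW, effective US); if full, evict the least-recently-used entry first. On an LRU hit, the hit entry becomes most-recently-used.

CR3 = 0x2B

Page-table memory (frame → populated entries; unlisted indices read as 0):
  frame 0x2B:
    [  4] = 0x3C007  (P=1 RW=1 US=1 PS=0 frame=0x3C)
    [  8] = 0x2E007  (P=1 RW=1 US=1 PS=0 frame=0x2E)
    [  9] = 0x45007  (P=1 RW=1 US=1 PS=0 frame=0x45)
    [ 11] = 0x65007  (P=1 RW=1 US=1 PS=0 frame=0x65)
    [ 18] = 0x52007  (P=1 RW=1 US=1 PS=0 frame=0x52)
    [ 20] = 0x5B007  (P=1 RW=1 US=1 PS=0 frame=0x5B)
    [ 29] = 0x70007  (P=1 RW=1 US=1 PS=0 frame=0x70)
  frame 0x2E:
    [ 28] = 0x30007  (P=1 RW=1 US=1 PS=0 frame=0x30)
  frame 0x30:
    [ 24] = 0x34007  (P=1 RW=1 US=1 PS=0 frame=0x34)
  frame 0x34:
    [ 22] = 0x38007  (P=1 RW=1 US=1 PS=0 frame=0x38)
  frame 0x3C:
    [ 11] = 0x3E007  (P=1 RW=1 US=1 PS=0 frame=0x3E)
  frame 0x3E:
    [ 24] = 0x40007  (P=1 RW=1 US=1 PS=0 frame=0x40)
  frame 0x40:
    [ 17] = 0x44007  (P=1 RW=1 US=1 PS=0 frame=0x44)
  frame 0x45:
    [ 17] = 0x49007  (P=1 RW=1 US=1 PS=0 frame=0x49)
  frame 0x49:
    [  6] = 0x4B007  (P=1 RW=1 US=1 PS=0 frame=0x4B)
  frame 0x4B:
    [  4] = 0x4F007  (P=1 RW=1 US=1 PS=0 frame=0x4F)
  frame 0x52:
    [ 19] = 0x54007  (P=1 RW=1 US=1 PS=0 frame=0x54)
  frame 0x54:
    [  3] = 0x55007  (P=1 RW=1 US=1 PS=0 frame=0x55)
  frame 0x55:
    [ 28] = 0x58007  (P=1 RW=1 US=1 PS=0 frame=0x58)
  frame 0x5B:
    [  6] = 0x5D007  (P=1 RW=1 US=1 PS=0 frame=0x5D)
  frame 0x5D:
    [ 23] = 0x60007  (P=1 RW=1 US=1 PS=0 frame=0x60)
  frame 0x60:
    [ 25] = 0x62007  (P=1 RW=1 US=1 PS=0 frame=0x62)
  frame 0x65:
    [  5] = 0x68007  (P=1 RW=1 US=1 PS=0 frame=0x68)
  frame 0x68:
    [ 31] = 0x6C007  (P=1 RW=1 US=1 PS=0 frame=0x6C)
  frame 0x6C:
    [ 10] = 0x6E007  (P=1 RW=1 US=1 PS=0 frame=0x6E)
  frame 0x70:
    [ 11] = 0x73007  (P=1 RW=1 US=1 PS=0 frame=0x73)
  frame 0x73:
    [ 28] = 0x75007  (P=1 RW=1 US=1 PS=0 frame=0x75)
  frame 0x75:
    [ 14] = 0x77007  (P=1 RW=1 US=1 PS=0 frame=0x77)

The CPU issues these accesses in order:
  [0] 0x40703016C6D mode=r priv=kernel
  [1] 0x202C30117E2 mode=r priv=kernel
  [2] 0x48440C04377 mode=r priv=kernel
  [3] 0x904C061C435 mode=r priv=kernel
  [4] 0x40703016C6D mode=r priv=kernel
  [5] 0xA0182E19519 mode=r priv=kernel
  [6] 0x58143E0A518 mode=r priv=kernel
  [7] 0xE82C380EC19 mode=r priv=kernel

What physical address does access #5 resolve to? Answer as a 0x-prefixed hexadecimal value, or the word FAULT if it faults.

Trace:
#0 VA=0x40703016C6D (r,kernel):
  L0: frame=0x2B idx=8 entry=0x2E007 [P=1 RW=1 US=1 PS=0]
  L1: frame=0x2E idx=28 entry=0x30007 [P=1 RW=1 US=1 PS=0]
  L2: frame=0x30 idx=24 entry=0x34007 [P=1 RW=1 US=1 PS=0]
  L3: frame=0x34 idx=22 entry=0x38007 [P=1 RW=1 US=1 PS=0]
  → PA=0x38C6D  (4 entries read)
#1 VA=0x202C30117E2 (r,kernel):
  L0: frame=0x2B idx=4 entry=0x3C007 [P=1 RW=1 US=1 PS=0]
  L1: frame=0x3C idx=11 entry=0x3E007 [P=1 RW=1 US=1 PS=0]
  L2: frame=0x3E idx=24 entry=0x40007 [P=1 RW=1 US=1 PS=0]
  L3: frame=0x40 idx=17 entry=0x44007 [P=1 RW=1 US=1 PS=0]
  → PA=0x447E2  (4 entries read)
#2 VA=0x48440C04377 (r,kernel):
  L0: frame=0x2B idx=9 entry=0x45007 [P=1 RW=1 US=1 PS=0]
  L1: frame=0x45 idx=17 entry=0x49007 [P=1 RW=1 US=1 PS=0]
  L2: frame=0x49 idx=6 entry=0x4B007 [P=1 RW=1 US=1 PS=0]
  L3: frame=0x4B idx=4 entry=0x4F007 [P=1 RW=1 US=1 PS=0]
  → PA=0x4F377  (4 entries read)
#3 VA=0x904C061C435 (r,kernel):
  L0: frame=0x2B idx=18 entry=0x52007 [P=1 RW=1 US=1 PS=0]
  L1: frame=0x52 idx=19 entry=0x54007 [P=1 RW=1 US=1 PS=0]
  L2: frame=0x54 idx=3 entry=0x55007 [P=1 RW=1 US=1 PS=0]
  L3: frame=0x55 idx=28 entry=0x58007 [P=1 RW=1 US=1 PS=0]
  → PA=0x58435  (4 entries read)
#4 VA=0x40703016C6D (r,kernel):
  L0: frame=0x2B idx=8 entry=0x2E007 [P=1 RW=1 US=1 PS=0]
  L1: frame=0x2E idx=28 entry=0x30007 [P=1 RW=1 US=1 PS=0]
  L2: frame=0x30 idx=24 entry=0x34007 [P=1 RW=1 US=1 PS=0]
  L3: frame=0x34 idx=22 entry=0x38007 [P=1 RW=1 US=1 PS=0]
  → PA=0x38C6D  (4 entries read)
#5 VA=0xA0182E19519 (r,kernel):
  L0: frame=0x2B idx=20 entry=0x5B007 [P=1 RW=1 US=1 PS=0]
  L1: frame=0x5B idx=6 entry=0x5D007 [P=1 RW=1 US=1 PS=0]
  L2: frame=0x5D idx=23 entry=0x60007 [P=1 RW=1 US=1 PS=0]
  L3: frame=0x60 idx=25 entry=0x62007 [P=1 RW=1 US=1 PS=0]
  → PA=0x62519  (4 entries read)
#6 VA=0x58143E0A518 (r,kernel):
  L0: frame=0x2B idx=11 entry=0x65007 [P=1 RW=1 US=1 PS=0]
  L1: frame=0x65 idx=5 entry=0x68007 [P=1 RW=1 US=1 PS=0]
  L2: frame=0x68 idx=31 entry=0x6C007 [P=1 RW=1 US=1 PS=0]
  L3: frame=0x6C idx=10 entry=0x6E007 [P=1 RW=1 US=1 PS=0]
  → PA=0x6E518  (4 entries read)
#7 VA=0xE82C380EC19 (r,kernel):
  L0: frame=0x2B idx=29 entry=0x70007 [P=1 RW=1 US=1 PS=0]
  L1: frame=0x70 idx=11 entry=0x73007 [P=1 RW=1 US=1 PS=0]
  L2: frame=0x73 idx=28 entry=0x75007 [P=1 RW=1 US=1 PS=0]
  L3: frame=0x75 idx=14 entry=0x77007 [P=1 RW=1 US=1 PS=0]
  → PA=0x77C19  (4 entries read)

Access #5 PA: 0x62519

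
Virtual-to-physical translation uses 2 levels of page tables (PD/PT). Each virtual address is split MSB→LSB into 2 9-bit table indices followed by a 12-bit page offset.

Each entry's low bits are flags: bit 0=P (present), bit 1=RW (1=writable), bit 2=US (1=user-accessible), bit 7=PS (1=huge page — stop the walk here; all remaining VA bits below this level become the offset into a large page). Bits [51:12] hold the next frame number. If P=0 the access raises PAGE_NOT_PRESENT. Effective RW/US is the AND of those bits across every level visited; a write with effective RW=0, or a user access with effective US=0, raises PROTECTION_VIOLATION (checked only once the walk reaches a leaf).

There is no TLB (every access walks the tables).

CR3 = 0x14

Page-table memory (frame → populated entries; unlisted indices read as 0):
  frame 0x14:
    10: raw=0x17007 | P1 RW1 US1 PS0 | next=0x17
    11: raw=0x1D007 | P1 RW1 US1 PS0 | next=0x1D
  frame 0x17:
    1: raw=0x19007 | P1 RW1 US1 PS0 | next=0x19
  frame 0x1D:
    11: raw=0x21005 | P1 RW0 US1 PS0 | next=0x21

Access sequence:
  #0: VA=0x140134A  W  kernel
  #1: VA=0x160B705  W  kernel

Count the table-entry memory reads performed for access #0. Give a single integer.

Trace:
#0 VA=0x140134A (w,kernel):
  lvl0: tbl 0x14, slot 10 ⇒ 0x17007 (P1/RW1/US1/PS0)
  lvl1: tbl 0x17, slot 1 ⇒ 0x19007 (P1/RW1/US1/PS0)
  ✓ 0x1934A  — 2 lookups
#1 VA=0x160B705 (w,kernel):
  lvl0: tbl 0x14, slot 11 ⇒ 0x1D007 (P1/RW1/US1/PS0)
  lvl1: tbl 0x1D, slot 11 ⇒ 0x21005 (P1/RW0/US1/PS0)
  ⇒ fault: PROTECTION_VIOLATION  — 2 lookups

Entries read for #0: 2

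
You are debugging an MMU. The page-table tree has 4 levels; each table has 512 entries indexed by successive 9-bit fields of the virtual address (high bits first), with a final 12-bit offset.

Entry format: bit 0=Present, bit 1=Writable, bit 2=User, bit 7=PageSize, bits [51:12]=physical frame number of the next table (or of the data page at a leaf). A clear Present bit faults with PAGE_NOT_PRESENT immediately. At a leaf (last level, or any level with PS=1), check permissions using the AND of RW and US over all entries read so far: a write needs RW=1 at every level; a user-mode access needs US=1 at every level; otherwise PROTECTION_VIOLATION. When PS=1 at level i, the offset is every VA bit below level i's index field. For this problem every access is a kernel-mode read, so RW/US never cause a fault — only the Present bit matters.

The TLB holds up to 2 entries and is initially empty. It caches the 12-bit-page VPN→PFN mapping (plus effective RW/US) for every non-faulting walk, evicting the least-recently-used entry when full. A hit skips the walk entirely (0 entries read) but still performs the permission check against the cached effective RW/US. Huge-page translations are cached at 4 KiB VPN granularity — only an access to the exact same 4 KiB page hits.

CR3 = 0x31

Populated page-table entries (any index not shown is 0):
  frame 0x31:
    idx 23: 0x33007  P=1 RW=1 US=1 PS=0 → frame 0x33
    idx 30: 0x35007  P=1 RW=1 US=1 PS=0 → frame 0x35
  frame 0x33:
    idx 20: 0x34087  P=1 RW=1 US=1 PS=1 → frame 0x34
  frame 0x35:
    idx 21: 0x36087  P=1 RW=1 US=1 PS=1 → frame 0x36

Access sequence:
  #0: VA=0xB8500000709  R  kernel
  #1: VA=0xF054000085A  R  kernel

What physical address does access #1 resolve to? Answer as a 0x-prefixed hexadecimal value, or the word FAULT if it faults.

Trace:
#0 VA=0xB8500000709 (r,kernel):
  L0: frame=0x31 idx=23 entry=0x33007 [P=1 RW=1 US=1 PS=0]
  L1: frame=0x33 idx=20 entry=0x34087 [P=1 RW=1 US=1 PS=1]
  ⇒ phys 0x34709 (huge @L1)  [2 reads]
#1 VA=0xF054000085A (r,kernel):
  L0: frame=0x31 idx=30 entry=0x35007 [P=1 RW=1 US=1 PS=0]
  L1: frame=0x35 idx=21 entry=0x36087 [P=1 RW=1 US=1 PS=1]
  ⇒ phys 0x3685A (huge @L1)  [2 reads]

Access #1 PA: 0x3685A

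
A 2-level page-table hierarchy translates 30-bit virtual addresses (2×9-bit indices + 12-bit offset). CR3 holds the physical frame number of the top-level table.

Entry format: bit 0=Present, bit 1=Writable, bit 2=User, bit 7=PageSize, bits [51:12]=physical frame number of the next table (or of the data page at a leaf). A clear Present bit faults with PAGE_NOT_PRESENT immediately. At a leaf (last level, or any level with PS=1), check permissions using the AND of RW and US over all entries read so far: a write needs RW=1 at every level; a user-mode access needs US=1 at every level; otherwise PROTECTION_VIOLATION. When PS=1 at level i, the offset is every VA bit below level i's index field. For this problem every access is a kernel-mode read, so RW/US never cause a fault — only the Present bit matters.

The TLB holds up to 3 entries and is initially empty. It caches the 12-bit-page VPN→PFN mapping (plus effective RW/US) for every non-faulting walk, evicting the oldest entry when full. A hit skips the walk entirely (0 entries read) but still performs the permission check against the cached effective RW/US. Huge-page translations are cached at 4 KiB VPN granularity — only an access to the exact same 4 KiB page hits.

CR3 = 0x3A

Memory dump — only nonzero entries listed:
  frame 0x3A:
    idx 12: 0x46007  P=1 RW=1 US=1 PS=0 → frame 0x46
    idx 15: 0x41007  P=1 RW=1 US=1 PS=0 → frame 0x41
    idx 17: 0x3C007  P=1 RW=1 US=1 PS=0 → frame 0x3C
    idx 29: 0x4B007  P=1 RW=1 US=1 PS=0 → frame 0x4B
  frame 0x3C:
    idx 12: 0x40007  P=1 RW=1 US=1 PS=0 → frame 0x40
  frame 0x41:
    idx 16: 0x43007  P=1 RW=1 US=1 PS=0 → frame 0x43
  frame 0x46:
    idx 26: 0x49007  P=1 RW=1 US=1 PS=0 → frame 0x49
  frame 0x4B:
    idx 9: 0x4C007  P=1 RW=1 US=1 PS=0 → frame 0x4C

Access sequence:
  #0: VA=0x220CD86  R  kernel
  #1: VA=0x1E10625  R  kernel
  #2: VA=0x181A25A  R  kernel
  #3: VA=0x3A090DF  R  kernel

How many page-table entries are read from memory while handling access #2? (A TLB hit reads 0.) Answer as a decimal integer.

Per-access translation:
#0 VA=0x220CD86 (r,kernel):
  lvl0: tbl 0x3A, slot 17 ⇒ 0x3C007 (P1/RW1/US1/PS0)
  lvl1: tbl 0x3C, slot 12 ⇒ 0x40007 (P1/RW1/US1/PS0)
  ⇒ phys 0x40D86  [2 reads]
#1 VA=0x1E10625 (r,kernel):
  lvl0: tbl 0x3A, slot 15 ⇒ 0x41007 (P1/RW1/US1/PS0)
  lvl1: tbl 0x41, slot 16 ⇒ 0x43007 (P1/RW1/US1/PS0)
  ⇒ phys 0x43625  [2 reads]
#2 VA=0x181A25A (r,kernel):
  lvl0: tbl 0x3A, slot 12 ⇒ 0x46007 (P1/RW1/US1/PS0)
  lvl1: tbl 0x46, slot 26 ⇒ 0x49007 (P1/RW1/US1/PS0)
  ⇒ phys 0x4925A  [2 reads]
#3 VA=0x3A090DF (r,kernel):
  lvl0: tbl 0x3A, slot 29 ⇒ 0x4B007 (P1/RW1/US1/PS0)
  lvl1: tbl 0x4B, slot 9 ⇒ 0x4C007 (P1/RW1/US1/PS0)
  ⇒ phys 0x4C0DF  [2 reads]

Entries read for #2: 2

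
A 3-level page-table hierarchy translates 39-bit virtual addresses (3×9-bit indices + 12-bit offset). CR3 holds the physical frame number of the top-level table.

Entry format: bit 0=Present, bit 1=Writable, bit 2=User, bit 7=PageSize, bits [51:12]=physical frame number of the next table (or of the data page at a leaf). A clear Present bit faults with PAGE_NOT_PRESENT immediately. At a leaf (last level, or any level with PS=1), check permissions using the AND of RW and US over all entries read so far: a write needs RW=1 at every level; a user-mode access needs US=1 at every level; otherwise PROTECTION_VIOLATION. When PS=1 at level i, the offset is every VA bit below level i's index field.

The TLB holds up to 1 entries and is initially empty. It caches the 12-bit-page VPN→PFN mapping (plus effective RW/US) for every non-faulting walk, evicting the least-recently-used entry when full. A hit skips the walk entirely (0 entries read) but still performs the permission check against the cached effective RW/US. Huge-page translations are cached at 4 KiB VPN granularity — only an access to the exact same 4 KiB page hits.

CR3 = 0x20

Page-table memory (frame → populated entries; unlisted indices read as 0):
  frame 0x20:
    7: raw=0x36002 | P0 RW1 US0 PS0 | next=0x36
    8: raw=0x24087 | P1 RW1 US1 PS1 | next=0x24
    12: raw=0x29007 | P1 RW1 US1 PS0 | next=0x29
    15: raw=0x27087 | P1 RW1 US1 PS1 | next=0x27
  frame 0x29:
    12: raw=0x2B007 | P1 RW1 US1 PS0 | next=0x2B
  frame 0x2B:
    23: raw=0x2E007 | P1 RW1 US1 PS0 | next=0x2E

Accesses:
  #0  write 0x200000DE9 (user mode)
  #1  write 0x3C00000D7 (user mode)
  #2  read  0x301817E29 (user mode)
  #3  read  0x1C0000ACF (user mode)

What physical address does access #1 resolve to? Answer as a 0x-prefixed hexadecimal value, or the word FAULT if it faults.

Walk each access:
#0 VA=0x200000DE9 (w,user):
  [0] read 0x20 idx=8: raw=0x24087 flags P=1 W=1 U=1 S=1
  ✓ 0x24DE9 (huge @L0)  — 1 lookups
#1 VA=0x3C00000D7 (w,user):
  [0] read 0x20 idx=15: raw=0x27087 flags P=1 W=1 U=1 S=1
  ✓ 0x270D7 (huge @L0)  — 1 lookups
#2 VA=0x301817E29 (r,user):
  [0] read 0x20 idx=12: raw=0x29007 flags P=1 W=1 U=1 S=0
  [1] read 0x29 idx=12: raw=0x2B007 flags P=1 W=1 U=1 S=0
  [2] read 0x2B idx=23: raw=0x2E007 flags P=1 W=1 U=1 S=0
  ✓ 0x2EE29  — 3 lookups
#3 VA=0x1C0000ACF (r,user):
  [0] read 0x20 idx=7: raw=0x36002 flags P=0 W=1 U=0 S=0
  ⇒ fault: PAGE_NOT_PRESENT  — 1 lookups

Access #1 PA: 0x270D7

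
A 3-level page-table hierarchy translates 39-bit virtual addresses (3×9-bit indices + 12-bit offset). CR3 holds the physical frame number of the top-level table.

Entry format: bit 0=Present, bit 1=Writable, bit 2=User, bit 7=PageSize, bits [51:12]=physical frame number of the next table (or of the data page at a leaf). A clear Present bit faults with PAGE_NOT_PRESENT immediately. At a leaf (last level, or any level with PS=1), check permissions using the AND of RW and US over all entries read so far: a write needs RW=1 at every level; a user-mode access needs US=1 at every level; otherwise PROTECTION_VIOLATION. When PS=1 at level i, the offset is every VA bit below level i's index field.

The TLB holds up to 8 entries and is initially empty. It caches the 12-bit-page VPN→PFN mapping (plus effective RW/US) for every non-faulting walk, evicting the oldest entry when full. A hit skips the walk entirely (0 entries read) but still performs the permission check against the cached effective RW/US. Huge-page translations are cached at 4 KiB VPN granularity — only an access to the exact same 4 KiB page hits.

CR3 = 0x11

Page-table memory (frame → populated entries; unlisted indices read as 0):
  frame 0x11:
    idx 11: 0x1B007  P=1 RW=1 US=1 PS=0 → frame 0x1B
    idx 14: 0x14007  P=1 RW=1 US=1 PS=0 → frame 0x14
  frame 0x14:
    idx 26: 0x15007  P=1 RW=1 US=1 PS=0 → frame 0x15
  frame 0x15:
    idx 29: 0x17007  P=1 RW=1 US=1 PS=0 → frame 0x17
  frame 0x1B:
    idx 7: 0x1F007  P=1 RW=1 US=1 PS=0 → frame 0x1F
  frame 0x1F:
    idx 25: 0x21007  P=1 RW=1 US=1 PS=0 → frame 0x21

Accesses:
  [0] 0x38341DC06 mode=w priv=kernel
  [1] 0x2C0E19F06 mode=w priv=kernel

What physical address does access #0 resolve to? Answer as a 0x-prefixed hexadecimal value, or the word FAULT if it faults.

Trace:
#0 VA=0x38341DC06 (w,kernel):
  L0: frame=0x11 idx=14 entry=0x14007 [P=1 RW=1 US=1 PS=0]
  L1: frame=0x14 idx=26 entry=0x15007 [P=1 RW=1 US=1 PS=0]
  L2: frame=0x15 idx=29 entry=0x17007 [P=1 RW=1 US=1 PS=0]
  ⇒ phys 0x17C06  [3 reads]
#1 VA=0x2C0E19F06 (w,kernel):
  L0: frame=0x11 idx=11 entry=0x1B007 [P=1 RW=1 US=1 PS=0]
  L1: frame=0x1B idx=7 entry=0x1F007 [P=1 RW=1 US=1 PS=0]
  L2: frame=0x1F idx=25 entry=0x21007 [P=1 RW=1 US=1 PS=0]
  ⇒ phys 0x21F06  [3 reads]

Access #0 PA: 0x17C06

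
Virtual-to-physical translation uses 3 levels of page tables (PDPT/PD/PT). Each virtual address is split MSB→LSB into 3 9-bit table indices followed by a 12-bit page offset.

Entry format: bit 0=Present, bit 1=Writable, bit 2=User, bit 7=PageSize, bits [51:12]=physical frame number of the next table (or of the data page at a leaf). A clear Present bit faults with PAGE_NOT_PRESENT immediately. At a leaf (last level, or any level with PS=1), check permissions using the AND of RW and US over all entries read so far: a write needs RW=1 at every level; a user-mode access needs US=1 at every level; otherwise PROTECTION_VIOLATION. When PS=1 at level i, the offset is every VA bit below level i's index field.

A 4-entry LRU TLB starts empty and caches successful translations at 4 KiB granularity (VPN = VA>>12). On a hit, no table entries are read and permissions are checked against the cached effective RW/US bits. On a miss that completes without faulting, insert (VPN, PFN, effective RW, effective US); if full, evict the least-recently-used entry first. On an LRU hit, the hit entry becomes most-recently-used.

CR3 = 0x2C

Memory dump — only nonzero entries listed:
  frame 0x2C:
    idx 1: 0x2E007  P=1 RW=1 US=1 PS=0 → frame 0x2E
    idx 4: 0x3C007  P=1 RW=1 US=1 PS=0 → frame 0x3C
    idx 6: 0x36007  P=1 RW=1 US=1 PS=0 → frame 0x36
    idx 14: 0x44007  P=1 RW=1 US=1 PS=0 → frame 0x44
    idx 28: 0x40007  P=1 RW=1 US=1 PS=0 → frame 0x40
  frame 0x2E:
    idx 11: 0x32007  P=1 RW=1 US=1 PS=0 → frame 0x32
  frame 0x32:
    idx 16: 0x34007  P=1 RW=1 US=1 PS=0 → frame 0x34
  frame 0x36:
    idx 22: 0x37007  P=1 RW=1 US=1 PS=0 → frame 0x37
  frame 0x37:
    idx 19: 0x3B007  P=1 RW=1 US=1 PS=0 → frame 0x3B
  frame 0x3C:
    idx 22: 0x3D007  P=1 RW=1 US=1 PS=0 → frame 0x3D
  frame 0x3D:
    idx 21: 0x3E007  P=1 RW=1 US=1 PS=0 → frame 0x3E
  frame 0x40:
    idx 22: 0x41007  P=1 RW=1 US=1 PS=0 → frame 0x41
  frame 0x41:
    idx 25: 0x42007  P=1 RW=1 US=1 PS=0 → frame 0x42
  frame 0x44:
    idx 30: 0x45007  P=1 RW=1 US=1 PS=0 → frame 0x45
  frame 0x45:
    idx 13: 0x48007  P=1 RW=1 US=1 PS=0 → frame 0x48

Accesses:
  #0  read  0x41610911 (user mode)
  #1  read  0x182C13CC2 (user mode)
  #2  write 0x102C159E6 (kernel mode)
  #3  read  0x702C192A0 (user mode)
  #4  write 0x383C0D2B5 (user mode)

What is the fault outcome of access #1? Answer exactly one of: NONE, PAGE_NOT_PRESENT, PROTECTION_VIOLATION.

Per-access translation:
#0 VA=0x41610911 (r,user):
  lvl0: tbl 0x2C, slot 1 ⇒ 0x2E007 (P1/RW1/US1/PS0)
  lvl1: tbl 0x2E, slot 11 ⇒ 0x32007 (P1/RW1/US1/PS0)
  lvl2: tbl 0x32, slot 16 ⇒ 0x34007 (P1/RW1/US1/PS0)
  ⇒ phys 0x34911  [3 reads]
#1 VA=0x182C13CC2 (r,user):
  lvl0: tbl 0x2C, slot 6 ⇒ 0x36007 (P1/RW1/US1/PS0)
  lvl1: tbl 0x36, slot 22 ⇒ 0x37007 (P1/RW1/US1/PS0)
  lvl2: tbl 0x37, slot 19 ⇒ 0x3B007 (P1/RW1/US1/PS0)
  ⇒ phys 0x3BCC2  [3 reads]
#2 VA=0x102C159E6 (w,kernel):
  lvl0: tbl 0x2C, slot 4 ⇒ 0x3C007 (P1/RW1/US1/PS0)
  lvl1: tbl 0x3C, slot 22 ⇒ 0x3D007 (P1/RW1/US1/PS0)
  lvl2: tbl 0x3D, slot 21 ⇒ 0x3E007 (P1/RW1/US1/PS0)
  ⇒ phys 0x3E9E6  [3 reads]
#3 VA=0x702C192A0 (r,user):
  lvl0: tbl 0x2C, slot 28 ⇒ 0x40007 (P1/RW1/US1/PS0)
  lvl1: tbl 0x40, slot 22 ⇒ 0x41007 (P1/RW1/US1/PS0)
  lvl2: tbl 0x41, slot 25 ⇒ 0x42007 (P1/RW1/US1/PS0)
  ⇒ phys 0x422A0  [3 reads]
#4 VA=0x383C0D2B5 (w,user):
  lvl0: tbl 0x2C, slot 14 ⇒ 0x44007 (P1/RW1/US1/PS0)
  lvl1: tbl 0x44, slot 30 ⇒ 0x45007 (P1/RW1/US1/PS0)
  lvl2: tbl 0x45, slot 13 ⇒ 0x48007 (P1/RW1/US1/PS0)
  ⇒ phys 0x482B5  [3 reads]

Access #1 fault: NONE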